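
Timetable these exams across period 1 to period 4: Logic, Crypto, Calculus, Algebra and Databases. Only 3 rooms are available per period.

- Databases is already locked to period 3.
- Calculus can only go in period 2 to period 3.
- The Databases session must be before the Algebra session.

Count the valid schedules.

31

Splitting on Logic: it can be period 1 (8), period 2 (8), period 3 (7), period 4 (8). Listing each branch's schedules as (Crypto, Calculus, Algebra, Databases) by period number:
Logic=period 1: (1,2,4,3) (1,3,4,3) (2,2,4,3) (2,3,4,3) (3,2,4,3) (3,3,4,3) (4,2,4,3) (4,3,4,3) — 8.
Logic=period 2: (1,2,4,3) (1,3,4,3) (2,2,4,3) (2,3,4,3) (3,2,4,3) (3,3,4,3) (4,2,4,3) (4,3,4,3) — 8.
Logic=period 3: (1,2,4,3) (1,3,4,3) (2,2,4,3) (2,3,4,3) (3,2,4,3) (4,2,4,3) (4,3,4,3) — 7.
Logic=period 4: (1,2,4,3) (1,3,4,3) (2,2,4,3) (2,3,4,3) (3,2,4,3) (3,3,4,3) (4,2,4,3) (4,3,4,3) — 8.
Summing: 8 + 8 + 7 + 8 = 31.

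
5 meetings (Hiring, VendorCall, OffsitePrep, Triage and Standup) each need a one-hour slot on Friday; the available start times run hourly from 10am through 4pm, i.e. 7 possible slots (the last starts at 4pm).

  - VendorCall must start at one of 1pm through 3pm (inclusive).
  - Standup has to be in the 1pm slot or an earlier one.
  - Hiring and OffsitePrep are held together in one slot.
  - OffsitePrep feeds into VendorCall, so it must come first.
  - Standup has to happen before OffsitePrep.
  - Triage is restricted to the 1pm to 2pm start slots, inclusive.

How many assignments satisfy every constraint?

38

Splitting on Hiring: it can be 11am (6), 12pm (12), 1pm (12), 2pm (8). Listing each branch's schedules as (VendorCall, OffsitePrep, Triage, Standup):
Hiring=11am: (1pm,11am,1pm,10am) (1pm,11am,2pm,10am) (2pm,11am,1pm,10am) (2pm,11am,2pm,10am) (3pm,11am,1pm,10am) (3pm,11am,2pm,10am) — 6.
Hiring=12pm: (1pm,12pm,1pm,10am) (1pm,12pm,1pm,11am) (1pm,12pm,2pm,10am) (1pm,12pm,2pm,11am) (2pm,12pm,1pm,10am) (2pm,12pm,1pm,11am) (2pm,12pm,2pm,10am) (2pm,12pm,2pm,11am) (3pm,12pm,1pm,10am) (3pm,12pm,1pm,11am) (3pm,12pm,2pm,10am) (3pm,12pm,2pm,11am) — 12.
Hiring=1pm: (2pm,1pm,1pm,10am) (2pm,1pm,1pm,11am) (2pm,1pm,1pm,12pm) (2pm,1pm,2pm,10am) (2pm,1pm,2pm,11am) (2pm,1pm,2pm,12pm) (3pm,1pm,1pm,10am) (3pm,1pm,1pm,11am) (3pm,1pm,1pm,12pm) (3pm,1pm,2pm,10am) (3pm,1pm,2pm,11am) (3pm,1pm,2pm,12pm) — 12.
Hiring=2pm: (3pm,2pm,1pm,10am) (3pm,2pm,1pm,11am) (3pm,2pm,1pm,12pm) (3pm,2pm,1pm,1pm) (3pm,2pm,2pm,10am) (3pm,2pm,2pm,11am) (3pm,2pm,2pm,12pm) (3pm,2pm,2pm,1pm) — 8.
Summing: 6 + 12 + 12 + 8 = 38.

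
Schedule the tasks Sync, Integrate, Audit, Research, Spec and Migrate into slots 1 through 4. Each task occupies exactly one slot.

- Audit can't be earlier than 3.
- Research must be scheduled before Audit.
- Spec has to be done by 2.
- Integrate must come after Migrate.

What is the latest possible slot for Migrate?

3

Downstream work caps Migrate at 3.
Migrate at 3 is achievable: Integrate -> 4, Audit -> 3, Sync -> 1, Spec -> 1, Migrate -> 3, Research -> 1.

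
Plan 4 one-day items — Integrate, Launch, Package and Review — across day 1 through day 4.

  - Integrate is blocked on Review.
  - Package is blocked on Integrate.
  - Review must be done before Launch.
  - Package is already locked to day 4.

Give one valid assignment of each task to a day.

Review=day 1; Package=day 4; Launch=day 2; Integrate=day 2

Checking: Review(day 1) before Launch(day 2); Integrate(day 2) before Package(day 4); Review(day 1) before Integrate(day 2); Package=day 4 in [day 4,day 4].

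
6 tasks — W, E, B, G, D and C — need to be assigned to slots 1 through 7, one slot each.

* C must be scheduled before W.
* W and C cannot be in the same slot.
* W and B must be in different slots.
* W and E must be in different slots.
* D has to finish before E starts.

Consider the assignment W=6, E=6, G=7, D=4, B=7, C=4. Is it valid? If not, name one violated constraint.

W and E must be in different slots — violated.
W and C cannot be in the same slot — holds.
W and B must be in different slots — holds.
D has to finish before E starts — holds.
C must be scheduled before W — holds.

No — it violates: W and E must be in different slots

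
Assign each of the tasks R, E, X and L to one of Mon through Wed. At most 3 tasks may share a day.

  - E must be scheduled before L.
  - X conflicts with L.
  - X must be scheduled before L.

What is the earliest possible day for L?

Precedence pushes L to at least Tue.
L at Tue is achievable: X=Mon, R=Mon, E=Mon, L=Tue.

Tue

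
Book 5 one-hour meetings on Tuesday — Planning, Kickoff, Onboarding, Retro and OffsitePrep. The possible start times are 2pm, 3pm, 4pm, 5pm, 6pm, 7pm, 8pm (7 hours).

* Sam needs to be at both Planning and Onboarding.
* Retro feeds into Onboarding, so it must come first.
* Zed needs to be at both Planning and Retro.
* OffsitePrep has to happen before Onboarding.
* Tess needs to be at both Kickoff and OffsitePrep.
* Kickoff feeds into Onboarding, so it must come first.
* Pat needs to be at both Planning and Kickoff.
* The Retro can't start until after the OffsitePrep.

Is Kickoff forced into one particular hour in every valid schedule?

No

Kickoff can be 2pm (e.g. OffsitePrep=3pm, Kickoff=2pm, Retro=4pm, Onboarding=5pm, Planning=3pm) or 3pm (e.g. Onboarding -> 4pm; OffsitePrep -> 2pm; Kickoff -> 3pm; Planning -> 2pm; Retro -> 3pm).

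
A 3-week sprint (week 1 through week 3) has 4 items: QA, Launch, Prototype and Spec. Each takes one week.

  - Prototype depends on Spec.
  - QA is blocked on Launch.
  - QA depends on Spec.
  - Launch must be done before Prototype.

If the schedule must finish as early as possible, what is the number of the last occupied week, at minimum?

The precedence chain requires at least 2 distinct weeks.
2 works (last occupied week: week 2): for example Spec -> week 1; Prototype -> week 2; Launch -> week 1; QA -> week 2.

week 2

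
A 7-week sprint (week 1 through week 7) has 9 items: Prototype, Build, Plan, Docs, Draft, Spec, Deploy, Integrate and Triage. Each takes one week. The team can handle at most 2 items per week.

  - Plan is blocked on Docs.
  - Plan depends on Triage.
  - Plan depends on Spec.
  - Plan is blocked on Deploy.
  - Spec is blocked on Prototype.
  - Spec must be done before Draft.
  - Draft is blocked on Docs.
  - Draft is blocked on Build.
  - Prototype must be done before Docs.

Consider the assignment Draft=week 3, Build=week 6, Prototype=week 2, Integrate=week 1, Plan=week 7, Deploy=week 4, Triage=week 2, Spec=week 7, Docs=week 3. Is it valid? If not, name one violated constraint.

No — it violates: Spec must be done before Draft

Draft is blocked on Docs — violated.
Draft is blocked on Build — violated.
Plan depends on Spec — violated.
The team can handle at most 2 items per week — holds.
Spec is blocked on Prototype — holds.
Prototype must be done before Docs — holds.
Plan is blocked on Deploy — holds.
Spec must be done before Draft — violated.
Plan depends on Triage — holds.
Plan is blocked on Docs — holds.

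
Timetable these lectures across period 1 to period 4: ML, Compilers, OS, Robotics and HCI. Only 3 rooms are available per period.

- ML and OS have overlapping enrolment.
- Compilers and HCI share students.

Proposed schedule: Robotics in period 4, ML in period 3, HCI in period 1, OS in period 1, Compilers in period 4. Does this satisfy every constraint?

Only 3 rooms are available per period — holds.
Compilers and HCI share students — holds.
ML and OS have overlapping enrolment — holds.

Yes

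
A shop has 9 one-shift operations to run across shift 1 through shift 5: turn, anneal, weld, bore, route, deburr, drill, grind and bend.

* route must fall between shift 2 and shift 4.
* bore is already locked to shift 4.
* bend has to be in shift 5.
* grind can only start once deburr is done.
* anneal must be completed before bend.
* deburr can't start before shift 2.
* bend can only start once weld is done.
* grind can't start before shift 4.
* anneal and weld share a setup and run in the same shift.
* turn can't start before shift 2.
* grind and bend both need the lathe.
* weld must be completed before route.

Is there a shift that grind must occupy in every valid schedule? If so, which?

shift 4

grind's window is shift 4–shift 5.
bend is fixed at shift 5, and grind can't share a shift with bend.
So grind must be shift 4.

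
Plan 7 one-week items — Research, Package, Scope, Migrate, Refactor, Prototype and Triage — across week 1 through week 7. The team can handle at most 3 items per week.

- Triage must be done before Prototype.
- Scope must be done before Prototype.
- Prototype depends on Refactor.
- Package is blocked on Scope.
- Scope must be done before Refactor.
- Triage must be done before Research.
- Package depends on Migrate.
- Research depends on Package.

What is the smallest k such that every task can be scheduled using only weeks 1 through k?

3 weeks

The precedence chain requires at least 3 distinct weeks.
With at most 3 per week and 7 tasks, at least 3 weeks are needed.
3 works (last occupied week: week 3): for example Prototype=week 3; Package=week 2; Scope=week 1; Triage=week 1; Refactor=week 2; Migrate=week 1; Research=week 3.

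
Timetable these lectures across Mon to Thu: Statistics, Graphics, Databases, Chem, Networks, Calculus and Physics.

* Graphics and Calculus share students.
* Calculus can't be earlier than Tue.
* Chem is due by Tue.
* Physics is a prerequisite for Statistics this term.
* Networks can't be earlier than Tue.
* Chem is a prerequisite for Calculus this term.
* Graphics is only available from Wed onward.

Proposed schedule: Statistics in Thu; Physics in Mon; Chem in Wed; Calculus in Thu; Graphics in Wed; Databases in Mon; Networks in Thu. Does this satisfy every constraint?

Invalid. Chem is due by Tue.

Chem is a prerequisite for Calculus this term — holds.
Chem is due by Tue — violated.
Graphics and Calculus share students — holds.
Calculus can't be earlier than Tue — holds.
Networks can't be earlier than Tue — holds.
Physics is a prerequisite for Statistics this term — holds.
Graphics is only available from Wed onward — holds.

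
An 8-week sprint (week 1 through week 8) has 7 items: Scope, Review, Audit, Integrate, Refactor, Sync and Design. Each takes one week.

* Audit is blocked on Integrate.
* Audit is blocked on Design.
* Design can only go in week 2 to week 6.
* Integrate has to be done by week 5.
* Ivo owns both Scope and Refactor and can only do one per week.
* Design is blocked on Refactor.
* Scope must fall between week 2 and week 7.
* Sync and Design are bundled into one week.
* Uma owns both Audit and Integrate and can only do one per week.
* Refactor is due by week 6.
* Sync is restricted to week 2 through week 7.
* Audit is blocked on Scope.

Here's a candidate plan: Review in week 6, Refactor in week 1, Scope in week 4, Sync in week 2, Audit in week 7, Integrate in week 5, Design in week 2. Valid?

Refactor is due by week 6 — holds.
Ivo owns both Scope and Refactor and can only do one per week — holds.
Audit is blocked on Design — holds.
Audit is blocked on Scope — holds.
Design is blocked on Refactor — holds.
Sync and Design are bundled into one week — holds.
Design can only go in week 2 to week 6 — holds.
Integrate has to be done by week 5 — holds.
Scope must fall between week 2 and week 7 — holds.
Audit is blocked on Integrate — holds.
Uma owns both Audit and Integrate and can only do one per week — holds.
Sync is restricted to week 2 through week 7 — holds.

Yes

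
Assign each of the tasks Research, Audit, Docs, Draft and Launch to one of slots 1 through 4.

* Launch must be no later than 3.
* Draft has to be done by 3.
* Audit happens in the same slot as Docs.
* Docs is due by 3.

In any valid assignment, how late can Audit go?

3

Audit must be in the same slot as Docs, which can't be after 3, so Audit is at most 3.
Audit at 3 is achievable: Draft=1, Audit=3, Launch=1, Research=1, Docs=3.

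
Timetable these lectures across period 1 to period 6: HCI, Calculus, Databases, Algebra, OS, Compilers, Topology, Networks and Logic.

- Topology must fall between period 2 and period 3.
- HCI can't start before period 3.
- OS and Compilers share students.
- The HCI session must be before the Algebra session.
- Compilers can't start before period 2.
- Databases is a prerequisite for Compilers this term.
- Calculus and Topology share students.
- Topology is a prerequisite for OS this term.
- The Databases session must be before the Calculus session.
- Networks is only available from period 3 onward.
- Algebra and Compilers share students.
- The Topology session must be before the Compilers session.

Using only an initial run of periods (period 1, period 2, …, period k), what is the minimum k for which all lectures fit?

4

The precedence chain requires at least 2 distinct periods.
Propagating the time windows through the other constraints, Algebra can't land before period 4, so the schedule must run through at least period 4.
4 works (last occupied period: period 4): for example HCI=period 3; Algebra=period 4; Logic=period 1; Networks=period 3; Topology=period 2; Calculus=period 3; Compilers=period 3; Databases=period 1; OS=period 4.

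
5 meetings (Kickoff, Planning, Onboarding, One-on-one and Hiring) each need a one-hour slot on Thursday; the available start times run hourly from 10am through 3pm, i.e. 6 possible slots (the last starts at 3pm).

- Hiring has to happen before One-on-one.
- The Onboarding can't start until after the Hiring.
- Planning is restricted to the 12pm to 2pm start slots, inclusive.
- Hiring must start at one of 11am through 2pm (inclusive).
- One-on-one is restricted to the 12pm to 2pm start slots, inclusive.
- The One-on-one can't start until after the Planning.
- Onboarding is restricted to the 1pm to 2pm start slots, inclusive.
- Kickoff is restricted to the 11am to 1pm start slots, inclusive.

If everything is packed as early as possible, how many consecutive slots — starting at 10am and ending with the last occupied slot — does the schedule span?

The precedence chain requires at least 2 distinct slots.
Onboarding can't be placed before 1pm — that is slot 4 counting from 10am — so the schedule must run through at least 4 slots.
4 works (last occupied slot: 1pm): for example Onboarding=1pm, One-on-one=1pm, Hiring=11am, Planning=12pm, Kickoff=11am.

4 slots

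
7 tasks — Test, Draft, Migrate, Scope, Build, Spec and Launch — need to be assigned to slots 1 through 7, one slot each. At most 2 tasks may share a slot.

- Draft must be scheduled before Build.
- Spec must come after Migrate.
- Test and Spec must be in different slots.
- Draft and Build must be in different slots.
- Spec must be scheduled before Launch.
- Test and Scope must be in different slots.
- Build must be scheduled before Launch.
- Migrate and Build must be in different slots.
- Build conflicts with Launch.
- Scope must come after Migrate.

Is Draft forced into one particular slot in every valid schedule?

No

Draft can be 1 (e.g. Build in 2, Draft in 1, Launch in 3, Spec in 2, Scope in 3, Test in 4, Migrate in 1) or 2 (e.g. Draft in 2; Scope in 3; Launch in 4; Build in 3; Migrate in 1; Test in 1; Spec in 2).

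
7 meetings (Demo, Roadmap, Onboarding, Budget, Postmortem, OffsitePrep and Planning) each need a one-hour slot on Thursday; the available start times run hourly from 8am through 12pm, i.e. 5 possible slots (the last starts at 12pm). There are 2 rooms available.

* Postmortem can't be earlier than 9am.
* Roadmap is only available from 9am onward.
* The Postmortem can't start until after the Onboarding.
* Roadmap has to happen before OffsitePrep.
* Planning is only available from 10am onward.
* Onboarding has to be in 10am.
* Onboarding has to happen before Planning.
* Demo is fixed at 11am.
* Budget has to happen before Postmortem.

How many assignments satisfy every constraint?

Splitting on Roadmap: it can be 9am (16), 10am (6). Listing each branch's schedules as (Demo, Onboarding, Budget, Postmortem, OffsitePrep, Planning):
Roadmap=9am: (11am,10am,8am,11am,10am,12pm) (11am,10am,8am,11am,12pm,12pm) (11am,10am,8am,12pm,10am,11am) (11am,10am,8am,12pm,10am,12pm) (11am,10am,8am,12pm,11am,12pm) (11am,10am,8am,12pm,12pm,11am) (11am,10am,9am,11am,10am,12pm) (11am,10am,9am,11am,12pm,12pm) (11am,10am,9am,12pm,10am,11am) (11am,10am,9am,12pm,10am,12pm) (11am,10am,9am,12pm,11am,12pm) (11am,10am,9am,12pm,12pm,11am) (11am,10am,10am,11am,12pm,12pm) (11am,10am,10am,12pm,11am,12pm) (11am,10am,10am,12pm,12pm,11am) (11am,10am,11am,12pm,10am,12pm) — 16.
Roadmap=10am: (11am,10am,8am,11am,12pm,12pm) (11am,10am,8am,12pm,11am,12pm) (11am,10am,8am,12pm,12pm,11am) (11am,10am,9am,11am,12pm,12pm) (11am,10am,9am,12pm,11am,12pm) (11am,10am,9am,12pm,12pm,11am) — 6.
Summing: 16 + 6 = 22.

22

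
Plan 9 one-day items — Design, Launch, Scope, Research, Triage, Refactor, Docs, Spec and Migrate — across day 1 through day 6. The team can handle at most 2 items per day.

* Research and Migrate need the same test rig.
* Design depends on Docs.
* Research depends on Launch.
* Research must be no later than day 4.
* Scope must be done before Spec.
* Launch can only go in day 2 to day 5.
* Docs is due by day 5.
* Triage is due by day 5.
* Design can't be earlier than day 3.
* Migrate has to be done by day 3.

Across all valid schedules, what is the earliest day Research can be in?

day 3

Precedence pushes Research to at least day 3; Research's own window allows nothing later than day 4.
Research at day 3 is achievable: Triage in day 2; Refactor in day 4; Docs in day 1; Launch in day 2; Design in day 3; Research in day 3; Spec in day 5; Scope in day 4; Migrate in day 1.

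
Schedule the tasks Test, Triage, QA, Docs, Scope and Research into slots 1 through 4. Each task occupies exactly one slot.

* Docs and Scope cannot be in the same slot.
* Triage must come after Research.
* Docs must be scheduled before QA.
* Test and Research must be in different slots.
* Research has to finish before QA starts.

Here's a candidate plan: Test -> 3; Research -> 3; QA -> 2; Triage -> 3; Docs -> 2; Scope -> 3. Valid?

Docs must be scheduled before QA — violated.
Research has to finish before QA starts — violated.
Triage must come after Research — violated.
Docs and Scope cannot be in the same slot — holds.
Test and Research must be in different slots — violated.

No — it violates: Research has to finish before QA starts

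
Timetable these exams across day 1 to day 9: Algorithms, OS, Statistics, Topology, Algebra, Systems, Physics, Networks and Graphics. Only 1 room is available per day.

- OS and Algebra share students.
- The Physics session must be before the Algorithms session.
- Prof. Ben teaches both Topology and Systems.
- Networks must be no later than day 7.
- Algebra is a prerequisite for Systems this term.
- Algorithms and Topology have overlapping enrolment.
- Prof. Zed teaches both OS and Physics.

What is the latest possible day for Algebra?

day 8

Downstream work caps Algebra at day 8.
Algebra at day 8 is achievable: Networks -> day 1; Physics -> day 2; Algebra -> day 8; OS -> day 4; Algorithms -> day 3; Systems -> day 9; Topology -> day 6; Statistics -> day 5; Graphics -> day 7.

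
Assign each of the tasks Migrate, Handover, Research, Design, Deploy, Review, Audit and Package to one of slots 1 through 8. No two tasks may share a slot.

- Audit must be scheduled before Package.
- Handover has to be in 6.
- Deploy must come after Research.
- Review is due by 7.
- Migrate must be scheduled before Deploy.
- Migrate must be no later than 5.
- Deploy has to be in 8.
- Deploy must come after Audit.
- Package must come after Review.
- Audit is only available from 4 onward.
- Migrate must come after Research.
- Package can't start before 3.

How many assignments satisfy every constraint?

Splitting on Migrate: it can be 2 (5), 3 (10), 4 (6), 5 (6). Listing each branch's schedules as (Handover, Research, Design, Deploy, Review, Audit, Package):
Migrate=2: (6,1,3,8,4,5,7) (6,1,3,8,5,4,7) (6,1,4,8,3,5,7) (6,1,5,8,3,4,7) (6,1,7,8,3,4,5) — 5.
Migrate=3: (6,1,2,8,4,5,7) (6,1,2,8,5,4,7) (6,1,4,8,2,5,7) (6,1,5,8,2,4,7) (6,1,7,8,2,4,5) (6,2,1,8,4,5,7) (6,2,1,8,5,4,7) (6,2,4,8,1,5,7) (6,2,5,8,1,4,7) (6,2,7,8,1,4,5) — 10.
Migrate=4: (6,1,2,8,3,5,7) (6,1,3,8,2,5,7) (6,2,1,8,3,5,7) (6,2,3,8,1,5,7) (6,3,1,8,2,5,7) (6,3,2,8,1,5,7) — 6.
Migrate=5: (6,1,2,8,3,4,7) (6,1,3,8,2,4,7) (6,2,1,8,3,4,7) (6,2,3,8,1,4,7) (6,3,1,8,2,4,7) (6,3,2,8,1,4,7) — 6.
Summing: 5 + 10 + 6 + 6 = 27.

27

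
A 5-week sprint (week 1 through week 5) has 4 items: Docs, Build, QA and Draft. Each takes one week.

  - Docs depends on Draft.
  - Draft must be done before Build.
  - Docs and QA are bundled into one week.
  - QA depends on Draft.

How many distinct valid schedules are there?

30

Splitting on Docs: it can be week 2 (4), week 3 (7), week 4 (9), week 5 (10). Listing each branch's schedules as (Build, QA, Draft) by week number:
Docs=week 2: (2,2,1) (3,2,1) (4,2,1) (5,2,1) — 4.
Docs=week 3: (2,3,1) (3,3,1) (3,3,2) (4,3,1) (4,3,2) (5,3,1) (5,3,2) — 7.
Docs=week 4: (2,4,1) (3,4,1) (3,4,2) (4,4,1) (4,4,2) (4,4,3) (5,4,1) (5,4,2) (5,4,3) — 9.
Docs=week 5: (2,5,1) (3,5,1) (3,5,2) (4,5,1) (4,5,2) (4,5,3) (5,5,1) (5,5,2) (5,5,3) (5,5,4) — 10.
Summing: 4 + 7 + 9 + 10 = 30.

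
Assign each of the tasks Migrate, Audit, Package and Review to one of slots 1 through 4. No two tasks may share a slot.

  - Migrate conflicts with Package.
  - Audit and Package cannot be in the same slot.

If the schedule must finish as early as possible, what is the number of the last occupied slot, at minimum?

With at most 1 per slot and 4 tasks, at least 4 slots are needed.
4 works (last occupied slot: 4): for example Audit=2; Package=3; Review=4; Migrate=1.

slot 4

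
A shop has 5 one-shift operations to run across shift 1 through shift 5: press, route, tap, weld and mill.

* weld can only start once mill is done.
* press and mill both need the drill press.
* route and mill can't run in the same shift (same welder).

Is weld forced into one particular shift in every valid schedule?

weld can be shift 2 (e.g. route -> shift 2; press -> shift 2; weld -> shift 2; tap -> shift 1; mill -> shift 1) or shift 3 (e.g. weld -> shift 3, mill -> shift 1, press -> shift 2, route -> shift 2, tap -> shift 1).

No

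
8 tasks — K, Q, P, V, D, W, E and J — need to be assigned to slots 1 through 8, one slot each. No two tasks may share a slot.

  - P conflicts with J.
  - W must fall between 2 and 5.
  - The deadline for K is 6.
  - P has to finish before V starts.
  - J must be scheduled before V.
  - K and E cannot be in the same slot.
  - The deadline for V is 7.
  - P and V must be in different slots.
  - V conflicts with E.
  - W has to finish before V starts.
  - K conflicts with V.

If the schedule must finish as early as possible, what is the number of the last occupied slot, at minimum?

The precedence chain requires at least 2 distinct slots.
With at most 1 per slot and 8 tasks, at least 8 slots are needed.
Propagating the time windows through the other constraints, V can't land before 3, so the schedule must run through at least slot 3.
8 works (last occupied slot: 8): for example J -> 4; E -> 8; P -> 3; W -> 2; V -> 5; D -> 7; K -> 1; Q -> 6.

slot 8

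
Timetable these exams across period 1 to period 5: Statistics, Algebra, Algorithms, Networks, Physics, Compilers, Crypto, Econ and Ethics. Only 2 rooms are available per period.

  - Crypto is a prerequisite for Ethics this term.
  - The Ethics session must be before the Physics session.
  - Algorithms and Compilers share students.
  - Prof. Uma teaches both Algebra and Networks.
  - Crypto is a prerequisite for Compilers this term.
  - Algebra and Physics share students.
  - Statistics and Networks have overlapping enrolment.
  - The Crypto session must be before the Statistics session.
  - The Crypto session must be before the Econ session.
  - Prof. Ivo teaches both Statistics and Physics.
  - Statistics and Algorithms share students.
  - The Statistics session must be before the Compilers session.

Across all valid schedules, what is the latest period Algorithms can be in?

Algorithms at period 5 is achievable: Econ -> period 4, Algebra -> period 1, Networks -> period 4, Crypto -> period 1, Compilers -> period 3, Statistics -> period 2, Ethics -> period 2, Physics -> period 3, Algorithms -> period 5.

period 5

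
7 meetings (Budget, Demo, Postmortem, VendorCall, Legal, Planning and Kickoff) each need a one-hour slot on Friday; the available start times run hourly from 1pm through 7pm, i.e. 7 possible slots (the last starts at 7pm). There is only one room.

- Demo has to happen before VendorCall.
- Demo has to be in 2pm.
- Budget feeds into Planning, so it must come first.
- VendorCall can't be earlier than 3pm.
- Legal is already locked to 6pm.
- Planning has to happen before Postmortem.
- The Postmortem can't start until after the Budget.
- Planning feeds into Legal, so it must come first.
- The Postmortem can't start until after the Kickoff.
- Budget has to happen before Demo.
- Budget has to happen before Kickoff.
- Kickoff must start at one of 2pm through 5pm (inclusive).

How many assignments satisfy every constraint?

8

Splitting on Postmortem: it can be 5pm (2), 7pm (6). Listing each branch's schedules as (Budget, Demo, VendorCall, Legal, Planning, Kickoff):
Postmortem=5pm: (1pm,2pm,7pm,6pm,3pm,4pm) (1pm,2pm,7pm,6pm,4pm,3pm) — 2.
Postmortem=7pm: (1pm,2pm,3pm,6pm,4pm,5pm) (1pm,2pm,3pm,6pm,5pm,4pm) (1pm,2pm,4pm,6pm,3pm,5pm) (1pm,2pm,4pm,6pm,5pm,3pm) (1pm,2pm,5pm,6pm,3pm,4pm) (1pm,2pm,5pm,6pm,4pm,3pm) — 6.
Summing: 2 + 6 = 8.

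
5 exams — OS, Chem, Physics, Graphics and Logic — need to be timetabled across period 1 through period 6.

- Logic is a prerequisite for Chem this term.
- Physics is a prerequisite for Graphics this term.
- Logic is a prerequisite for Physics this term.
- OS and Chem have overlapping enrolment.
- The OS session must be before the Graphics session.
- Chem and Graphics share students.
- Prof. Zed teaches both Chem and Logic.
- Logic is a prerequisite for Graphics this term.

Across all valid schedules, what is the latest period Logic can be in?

period 4

Downstream work caps Logic at period 4.
Logic at period 4 is achievable: Physics in period 5, Chem in period 5, OS in period 1, Logic in period 4, Graphics in period 6.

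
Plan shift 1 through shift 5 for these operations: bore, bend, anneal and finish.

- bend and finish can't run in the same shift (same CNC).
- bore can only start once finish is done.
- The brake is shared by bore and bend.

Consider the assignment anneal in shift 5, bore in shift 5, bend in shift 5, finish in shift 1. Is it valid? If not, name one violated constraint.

bore can only start once finish is done — holds.
The brake is shared by bore and bend — violated.
bend and finish can't run in the same shift (same CNC) — holds.

No — it violates: The brake is shared by bore and bend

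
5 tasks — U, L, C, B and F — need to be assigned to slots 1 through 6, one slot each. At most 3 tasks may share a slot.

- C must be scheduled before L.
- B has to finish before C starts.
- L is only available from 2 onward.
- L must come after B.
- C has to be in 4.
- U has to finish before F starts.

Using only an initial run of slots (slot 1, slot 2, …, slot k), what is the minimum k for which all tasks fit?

The precedence chain requires at least 3 distinct slots.
With at most 3 per slot and 5 tasks, at least 2 slots are needed.
Propagating the time windows through the other constraints, L can't land before 5, so the schedule must run through at least slot 5.
5 works (last occupied slot: 5): for example B=1, C=4, U=1, F=2, L=5.

5 slots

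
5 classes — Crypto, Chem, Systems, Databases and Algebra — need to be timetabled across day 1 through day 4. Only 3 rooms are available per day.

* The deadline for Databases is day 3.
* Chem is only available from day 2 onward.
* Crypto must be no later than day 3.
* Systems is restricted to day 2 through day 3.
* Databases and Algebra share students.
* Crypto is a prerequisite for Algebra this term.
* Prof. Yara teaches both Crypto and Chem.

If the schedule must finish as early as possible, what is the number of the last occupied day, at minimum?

The precedence chain requires at least 2 distinct days.
With at most 3 per day and 5 classes, at least 2 days are needed.
2 works (last occupied day: day 2): for example Systems -> day 2, Crypto -> day 1, Databases -> day 1, Algebra -> day 2, Chem -> day 2.

day 2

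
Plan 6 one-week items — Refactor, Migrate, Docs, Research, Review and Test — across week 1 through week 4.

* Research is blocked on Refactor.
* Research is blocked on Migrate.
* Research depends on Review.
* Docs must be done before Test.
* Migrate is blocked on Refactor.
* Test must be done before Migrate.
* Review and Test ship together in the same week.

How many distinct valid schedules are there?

2

Enumerating: Migrate in week 3; Docs in week 1; Research in week 4; Test in week 2; Review in week 2; Refactor in week 1 | Refactor -> week 2; Migrate -> week 3; Docs -> week 1; Research -> week 4; Test -> week 2; Review -> week 2.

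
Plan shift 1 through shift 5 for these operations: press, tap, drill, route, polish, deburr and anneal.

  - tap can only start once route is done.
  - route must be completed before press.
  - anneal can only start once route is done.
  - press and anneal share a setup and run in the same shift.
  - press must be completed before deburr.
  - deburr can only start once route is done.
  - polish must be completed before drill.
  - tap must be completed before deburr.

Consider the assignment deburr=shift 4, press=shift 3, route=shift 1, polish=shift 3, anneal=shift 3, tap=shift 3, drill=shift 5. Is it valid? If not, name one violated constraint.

Yes

tap must be completed before deburr — holds.
route must be completed before press — holds.
press must be completed before deburr — holds.
press and anneal share a setup and run in the same shift — holds.
tap can only start once route is done — holds.
anneal can only start once route is done — holds.
deburr can only start once route is done — holds.
polish must be completed before drill — holds.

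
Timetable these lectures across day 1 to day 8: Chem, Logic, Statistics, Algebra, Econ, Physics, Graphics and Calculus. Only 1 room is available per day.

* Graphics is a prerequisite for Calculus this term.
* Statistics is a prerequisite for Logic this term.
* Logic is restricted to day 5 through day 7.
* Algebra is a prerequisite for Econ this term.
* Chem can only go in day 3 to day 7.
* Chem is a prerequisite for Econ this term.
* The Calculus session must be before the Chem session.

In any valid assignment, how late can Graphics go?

Downstream work caps Graphics at day 5.
Graphics at day 4 is achievable: Algebra -> day 2, Graphics -> day 4, Calculus -> day 6, Econ -> day 8, Physics -> day 3, Chem -> day 7, Statistics -> day 1, Logic -> day 5.
Nothing later works — the capacity limit rule out every day after day 4.

day 4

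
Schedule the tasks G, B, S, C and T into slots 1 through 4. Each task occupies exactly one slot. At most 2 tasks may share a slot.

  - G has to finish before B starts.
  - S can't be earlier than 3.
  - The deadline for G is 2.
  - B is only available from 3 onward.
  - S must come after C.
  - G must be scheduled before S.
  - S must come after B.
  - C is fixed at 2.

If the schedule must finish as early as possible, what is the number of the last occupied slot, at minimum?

4

The precedence chain requires at least 3 distinct slots.
With at most 2 per slot and 5 tasks, at least 3 slots are needed.
Propagating the time windows through the other constraints, S can't land before 4, so the schedule must run through at least slot 4.
4 works (last occupied slot: 4): for example C -> 2; G -> 1; T -> 1; S -> 4; B -> 3.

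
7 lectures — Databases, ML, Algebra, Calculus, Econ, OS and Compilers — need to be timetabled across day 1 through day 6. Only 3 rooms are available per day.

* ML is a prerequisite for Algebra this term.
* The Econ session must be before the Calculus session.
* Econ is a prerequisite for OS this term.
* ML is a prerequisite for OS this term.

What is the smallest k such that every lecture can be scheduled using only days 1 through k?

3

The precedence chain requires at least 2 distinct days.
With at most 3 per day and 7 lectures, at least 3 days are needed.
3 works (last occupied day: day 3): for example Compilers=day 3, ML=day 1, Econ=day 1, Databases=day 1, Algebra=day 2, OS=day 2, Calculus=day 2.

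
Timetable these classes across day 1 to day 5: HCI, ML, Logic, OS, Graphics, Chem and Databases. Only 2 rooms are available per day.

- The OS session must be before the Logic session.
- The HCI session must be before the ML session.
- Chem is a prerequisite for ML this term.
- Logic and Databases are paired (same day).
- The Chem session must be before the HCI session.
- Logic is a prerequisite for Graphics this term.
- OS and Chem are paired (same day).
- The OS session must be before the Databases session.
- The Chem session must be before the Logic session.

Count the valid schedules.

21

Splitting on HCI: it can be day 2 (6), day 3 (8), day 4 (7). Listing each branch's schedules as (ML, Logic, OS, Graphics, Chem, Databases) by day number:
HCI=day 2: (3,4,1,5,1,4) (4,3,1,4,1,3) (4,3,1,5,1,3) (5,3,1,4,1,3) (5,3,1,5,1,3) (5,4,1,5,1,4) — 6.
HCI=day 3: (4,2,1,3,1,2) (4,2,1,4,1,2) (4,2,1,5,1,2) (5,2,1,3,1,2) (5,2,1,4,1,2) (5,2,1,5,1,2) (5,4,1,5,1,4) (5,4,2,5,2,4) — 8.
HCI=day 4: (5,2,1,3,1,2) (5,2,1,4,1,2) (5,2,1,5,1,2) (5,3,1,4,1,3) (5,3,1,5,1,3) (5,3,2,4,2,3) (5,3,2,5,2,3) — 7.
Summing: 6 + 8 + 7 = 21.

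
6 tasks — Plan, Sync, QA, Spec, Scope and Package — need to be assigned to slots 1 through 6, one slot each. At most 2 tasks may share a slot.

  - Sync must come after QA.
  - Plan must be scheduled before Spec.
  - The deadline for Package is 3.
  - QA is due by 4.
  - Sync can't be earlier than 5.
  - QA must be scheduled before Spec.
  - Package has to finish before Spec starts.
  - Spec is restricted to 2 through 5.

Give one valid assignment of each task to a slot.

QA in 1; Spec in 3; Sync in 5; Scope in 2; Plan in 2; Package in 1

Checking: QA(1) before Sync(5); QA(1) before Spec(3); Package(1) before Spec(3); Plan(2) before Spec(3); Package=1 in [1,3]; Spec=3 in [2,5]; Sync=5 in [5,6]; QA=1 in [1,4]; max 2 per slot (cap 2).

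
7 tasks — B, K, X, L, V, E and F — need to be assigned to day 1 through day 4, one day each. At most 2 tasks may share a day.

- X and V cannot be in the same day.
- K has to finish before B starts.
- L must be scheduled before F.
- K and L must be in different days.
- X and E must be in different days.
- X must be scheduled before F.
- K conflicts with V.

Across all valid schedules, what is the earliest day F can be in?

Precedence pushes F to at least day 2.
F at day 2 is achievable: L in day 1, F in day 2, B in day 3, E in day 4, K in day 2, V in day 3, X in day 1.

day 2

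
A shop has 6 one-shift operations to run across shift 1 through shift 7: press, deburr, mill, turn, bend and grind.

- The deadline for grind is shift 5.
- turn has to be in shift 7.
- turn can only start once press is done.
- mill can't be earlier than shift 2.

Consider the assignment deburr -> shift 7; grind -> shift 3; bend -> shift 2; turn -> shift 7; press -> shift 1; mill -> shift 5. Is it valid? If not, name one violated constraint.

Yes, all constraints hold

turn can only start once press is done — holds.
turn has to be in shift 7 — holds.
mill can't be earlier than shift 2 — holds.
The deadline for grind is shift 5 — holds.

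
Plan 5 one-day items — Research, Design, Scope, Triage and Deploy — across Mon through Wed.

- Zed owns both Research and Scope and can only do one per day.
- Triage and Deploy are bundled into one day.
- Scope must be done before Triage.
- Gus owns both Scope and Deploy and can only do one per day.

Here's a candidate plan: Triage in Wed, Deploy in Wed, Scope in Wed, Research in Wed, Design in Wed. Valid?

Scope must be done before Triage — violated.
Triage and Deploy are bundled into one day — holds.
Zed owns both Research and Scope and can only do one per day — violated.
Gus owns both Scope and Deploy and can only do one per day — violated.

No — it violates: Zed owns both Research and Scope and can only do one per day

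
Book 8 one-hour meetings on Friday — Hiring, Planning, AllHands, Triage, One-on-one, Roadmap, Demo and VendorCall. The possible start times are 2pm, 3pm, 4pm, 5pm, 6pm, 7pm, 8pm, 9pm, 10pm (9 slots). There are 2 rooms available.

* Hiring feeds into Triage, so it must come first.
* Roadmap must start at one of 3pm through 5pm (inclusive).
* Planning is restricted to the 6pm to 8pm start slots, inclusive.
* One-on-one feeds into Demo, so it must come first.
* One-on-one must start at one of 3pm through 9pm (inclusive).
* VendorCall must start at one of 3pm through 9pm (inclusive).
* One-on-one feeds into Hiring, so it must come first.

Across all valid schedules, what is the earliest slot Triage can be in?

Precedence pushes Triage to at least 5pm.
Triage at 5pm is achievable: VendorCall -> 4pm; AllHands -> 2pm; Triage -> 5pm; One-on-one -> 3pm; Demo -> 5pm; Planning -> 6pm; Roadmap -> 3pm; Hiring -> 4pm.

5pm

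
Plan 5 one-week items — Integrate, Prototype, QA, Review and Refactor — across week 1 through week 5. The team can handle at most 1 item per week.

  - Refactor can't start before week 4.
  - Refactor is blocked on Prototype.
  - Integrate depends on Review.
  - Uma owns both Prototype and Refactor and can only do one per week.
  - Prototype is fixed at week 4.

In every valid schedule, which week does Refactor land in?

Refactor's window is week 4–week 5.
Prototype is fixed at week 4, and Refactor can't share a week with Prototype.
So Refactor must be week 5.

week 5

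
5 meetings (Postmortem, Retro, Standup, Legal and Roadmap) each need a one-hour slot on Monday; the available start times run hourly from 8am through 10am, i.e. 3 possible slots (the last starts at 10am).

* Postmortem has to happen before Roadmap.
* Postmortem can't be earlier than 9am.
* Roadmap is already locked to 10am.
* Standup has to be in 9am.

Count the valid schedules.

9

Splitting on Retro: it can be 8am (3), 9am (3), 10am (3). Listing each branch's schedules as (Postmortem, Standup, Legal, Roadmap):
Retro=8am: (9am,9am,8am,10am) (9am,9am,9am,10am) (9am,9am,10am,10am) — 3.
Retro=9am: (9am,9am,8am,10am) (9am,9am,9am,10am) (9am,9am,10am,10am) — 3.
Retro=10am: (9am,9am,8am,10am) (9am,9am,9am,10am) (9am,9am,10am,10am) — 3.
Summing: 3 + 3 + 3 = 9.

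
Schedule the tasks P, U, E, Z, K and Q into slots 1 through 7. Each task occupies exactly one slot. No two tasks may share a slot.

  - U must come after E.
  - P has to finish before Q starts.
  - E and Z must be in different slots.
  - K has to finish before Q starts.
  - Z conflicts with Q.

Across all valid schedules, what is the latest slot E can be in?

6

Downstream work caps E at 6.
E at 6 is achievable: E -> 6, Z -> 4, K -> 2, Q -> 3, P -> 1, U -> 7.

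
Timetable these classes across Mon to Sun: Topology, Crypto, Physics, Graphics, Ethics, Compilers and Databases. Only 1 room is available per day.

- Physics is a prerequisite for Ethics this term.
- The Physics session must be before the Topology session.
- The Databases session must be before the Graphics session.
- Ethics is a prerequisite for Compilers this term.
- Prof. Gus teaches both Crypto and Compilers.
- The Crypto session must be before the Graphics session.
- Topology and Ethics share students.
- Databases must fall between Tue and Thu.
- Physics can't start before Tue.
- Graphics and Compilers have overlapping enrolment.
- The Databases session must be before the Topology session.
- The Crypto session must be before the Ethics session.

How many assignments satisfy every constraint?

Splitting on Topology: it can be Thu (6), Fri (9), Sat (9), Sun (9). Listing each branch's schedules as (Crypto, Physics, Graphics, Ethics, Compilers, Databases):
Topology=Thu: (Mon,Tue,Fri,Sat,Sun,Wed) (Mon,Tue,Sat,Fri,Sun,Wed) (Mon,Tue,Sun,Fri,Sat,Wed) (Mon,Wed,Fri,Sat,Sun,Tue) (Mon,Wed,Sat,Fri,Sun,Tue) (Mon,Wed,Sun,Fri,Sat,Tue) — 6.
Topology=Fri: (Mon,Tue,Thu,Sat,Sun,Wed) (Mon,Tue,Sat,Wed,Sun,Thu) (Mon,Tue,Sat,Thu,Sun,Wed) (Mon,Tue,Sun,Wed,Sat,Thu) (Mon,Tue,Sun,Thu,Sat,Wed) (Mon,Wed,Thu,Sat,Sun,Tue) (Mon,Wed,Sat,Thu,Sun,Tue) (Mon,Wed,Sun,Thu,Sat,Tue) (Mon,Thu,Wed,Sat,Sun,Tue) — 9.
Topology=Sat: (Mon,Tue,Thu,Fri,Sun,Wed) (Mon,Tue,Fri,Wed,Sun,Thu) (Mon,Tue,Fri,Thu,Sun,Wed) (Mon,Tue,Sun,Wed,Fri,Thu) (Mon,Tue,Sun,Thu,Fri,Wed) (Mon,Wed,Thu,Fri,Sun,Tue) (Mon,Wed,Fri,Thu,Sun,Tue) (Mon,Wed,Sun,Thu,Fri,Tue) (Mon,Thu,Wed,Fri,Sun,Tue) — 9.
Topology=Sun: (Mon,Tue,Thu,Fri,Sat,Wed) (Mon,Tue,Fri,Wed,Sat,Thu) (Mon,Tue,Fri,Thu,Sat,Wed) (Mon,Tue,Sat,Wed,Fri,Thu) (Mon,Tue,Sat,Thu,Fri,Wed) (Mon,Wed,Thu,Fri,Sat,Tue) (Mon,Wed,Fri,Thu,Sat,Tue) (Mon,Wed,Sat,Thu,Fri,Tue) (Mon,Thu,Wed,Fri,Sat,Tue) — 9.
Summing: 6 + 9 + 9 + 9 = 33.

33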